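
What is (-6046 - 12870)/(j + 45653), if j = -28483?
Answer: -9458/8585 ≈ -1.1017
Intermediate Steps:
(-6046 - 12870)/(j + 45653) = (-6046 - 12870)/(-28483 + 45653) = -18916/17170 = -18916*1/17170 = -9458/8585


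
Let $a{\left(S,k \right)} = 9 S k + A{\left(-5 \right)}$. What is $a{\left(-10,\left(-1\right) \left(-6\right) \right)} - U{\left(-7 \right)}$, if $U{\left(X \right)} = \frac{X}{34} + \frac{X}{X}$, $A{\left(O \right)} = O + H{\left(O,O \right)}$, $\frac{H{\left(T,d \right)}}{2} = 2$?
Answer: $- \frac{18421}{34} \approx -541.79$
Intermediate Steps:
$H{\left(T,d \right)} = 4$ ($H{\left(T,d \right)} = 2 \cdot 2 = 4$)
$A{\left(O \right)} = 4 + O$ ($A{\left(O \right)} = O + 4 = 4 + O$)
$U{\left(X \right)} = 1 + \frac{X}{34}$ ($U{\left(X \right)} = X \frac{1}{34} + 1 = \frac{X}{34} + 1 = 1 + \frac{X}{34}$)
$a{\left(S,k \right)} = -1 + 9 S k$ ($a{\left(S,k \right)} = 9 S k + \left(4 - 5\right) = 9 S k - 1 = -1 + 9 S k$)
$a{\left(-10,\left(-1\right) \left(-6\right) \right)} - U{\left(-7 \right)} = \left(-1 + 9 \left(-10\right) \left(\left(-1\right) \left(-6\right)\right)\right) - \left(1 + \frac{1}{34} \left(-7\right)\right) = \left(-1 + 9 \left(-10\right) 6\right) - \left(1 - \frac{7}{34}\right) = \left(-1 - 540\right) - \frac{27}{34} = -541 - \frac{27}{34} = - \frac{18421}{34}$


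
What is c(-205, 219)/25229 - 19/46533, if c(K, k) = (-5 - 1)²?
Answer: 1195837/1173981057 ≈ 0.0010186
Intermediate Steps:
c(K, k) = 36 (c(K, k) = (-6)² = 36)
c(-205, 219)/25229 - 19/46533 = 36/25229 - 19/46533 = 1195837/1173981057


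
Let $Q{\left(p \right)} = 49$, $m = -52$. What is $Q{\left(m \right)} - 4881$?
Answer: $-4832$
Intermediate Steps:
$Q{\left(m \right)} - 4881 = 49 - 4881 = -4832$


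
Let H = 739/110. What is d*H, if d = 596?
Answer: 220222/55 ≈ 4004.0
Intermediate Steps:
H = 739/110 (H = 739*(1/110) = 739/110 ≈ 6.7182)
d*H = 596*(739/110) = 220222/55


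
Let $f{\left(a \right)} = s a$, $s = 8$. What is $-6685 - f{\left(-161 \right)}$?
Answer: $-5397$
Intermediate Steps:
$f{\left(a \right)} = 8 a$
$-6685 - f{\left(-161 \right)} = -6685 - 8 \left(-161\right) = -6685 - -1288 = -6685 + 1288 = -5397$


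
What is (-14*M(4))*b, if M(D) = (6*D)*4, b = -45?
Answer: 60480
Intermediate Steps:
M(D) = 24*D
(-14*M(4))*b = -336*4*(-45) = -14*96*(-45) = -1344*(-45) = 60480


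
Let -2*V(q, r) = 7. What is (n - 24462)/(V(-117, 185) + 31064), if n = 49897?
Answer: 50870/62121 ≈ 0.81889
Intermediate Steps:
V(q, r) = -7/2 (V(q, r) = -1/2*7 = -7/2)
(n - 24462)/(V(-117, 185) + 31064) = (49897 - 24462)/(-7/2 + 31064) = 25435/(62121/2) = 25435*(2/62121) = 50870/62121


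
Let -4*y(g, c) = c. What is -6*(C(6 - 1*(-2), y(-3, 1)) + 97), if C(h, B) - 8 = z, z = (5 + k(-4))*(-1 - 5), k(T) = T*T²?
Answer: -2754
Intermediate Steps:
k(T) = T³
z = 354 (z = (5 + (-4)³)*(-1 - 5) = (5 - 64)*(-6) = -59*(-6) = 354)
y(g, c) = -c/4
C(h, B) = 362 (C(h, B) = 8 + 354 = 362)
-6*(C(6 - 1*(-2), y(-3, 1)) + 97) = -6*(362 + 97) = -6*459 = -2754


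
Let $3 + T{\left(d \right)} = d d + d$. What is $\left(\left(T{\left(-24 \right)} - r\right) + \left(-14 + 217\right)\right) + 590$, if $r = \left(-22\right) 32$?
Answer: $2046$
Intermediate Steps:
$r = -704$
$T{\left(d \right)} = -3 + d + d^{2}$ ($T{\left(d \right)} = -3 + \left(d d + d\right) = -3 + \left(d^{2} + d\right) = -3 + \left(d + d^{2}\right) = -3 + d + d^{2}$)
$\left(\left(T{\left(-24 \right)} - r\right) + \left(-14 + 217\right)\right) + 590 = \left(\left(\left(-3 - 24 + \left(-24\right)^{2}\right) - -704\right) + \left(-14 + 217\right)\right) + 590 = \left(\left(\left(-3 - 24 + 576\right) + 704\right) + 203\right) + 590 = \left(\left(549 + 704\right) + 203\right) + 590 = \left(1253 + 203\right) + 590 = 1456 + 590 = 2046$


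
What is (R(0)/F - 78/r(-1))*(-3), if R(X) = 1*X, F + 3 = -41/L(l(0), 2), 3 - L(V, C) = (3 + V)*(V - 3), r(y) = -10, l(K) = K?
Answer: -117/5 ≈ -23.400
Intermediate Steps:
L(V, C) = 3 - (-3 + V)*(3 + V) (L(V, C) = 3 - (3 + V)*(V - 3) = 3 - (3 + V)*(-3 + V) = 3 - (-3 + V)*(3 + V))
F = -77/12 (F = -3 - 41/(12 - 1*0**2) = -3 - 41/(12 - 1*0) = -3 - 41/(12 + 0) = -3 - 41/12 = -77/12 ≈ -6.4167)
R(X) = X
(R(0)/F - 78/r(-1))*(-3) = (0/(-77/12) - 78/(-10))*(-3) = (0*(-12/77) - 78*(-1/10))*(-3) = (0 + 39/5)*(-3) = (39/5)*(-3) = -117/5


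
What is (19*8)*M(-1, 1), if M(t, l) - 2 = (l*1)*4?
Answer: 912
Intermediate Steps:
M(t, l) = 2 + 4*l (M(t, l) = 2 + (l*1)*4 = 2 + l*4 = 2 + 4*l)
(19*8)*M(-1, 1) = (19*8)*(2 + 4*1) = 152*(2 + 4) = 152*6 = 912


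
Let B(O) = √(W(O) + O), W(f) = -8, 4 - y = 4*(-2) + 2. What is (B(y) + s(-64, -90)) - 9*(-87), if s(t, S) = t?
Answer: 719 + √2 ≈ 720.41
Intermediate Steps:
y = 10 (y = 4 - (4*(-2) + 2) = 4 - (-8 + 2) = 4 - 1*(-6) = 4 + 6 = 10)
B(O) = √(-8 + O)
(B(y) + s(-64, -90)) - 9*(-87) = (√(-8 + 10) - 64) - 9*(-87) = (√2 - 64) + 783 = (-64 + √2) + 783 = 719 + √2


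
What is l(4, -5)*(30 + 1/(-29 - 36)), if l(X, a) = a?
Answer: -1949/13 ≈ -149.92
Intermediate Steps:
l(4, -5)*(30 + 1/(-29 - 36)) = -5*(30 + 1/(-29 - 36)) = -5*(30 + 1/(-65)) = -5*(30 - 1/65) = -5*1949/65 = -1949/13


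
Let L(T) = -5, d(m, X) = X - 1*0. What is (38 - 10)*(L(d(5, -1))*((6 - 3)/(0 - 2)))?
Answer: 210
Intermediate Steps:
d(m, X) = X (d(m, X) = X + 0 = X)
(38 - 10)*(L(d(5, -1))*((6 - 3)/(0 - 2))) = (38 - 10)*(-5*(6 - 3)/(0 - 2)) = 28*(-15/(-2)) = 28*(-15*(-1)/2) = 28*(-5*(-3/2)) = 28*(15/2) = 210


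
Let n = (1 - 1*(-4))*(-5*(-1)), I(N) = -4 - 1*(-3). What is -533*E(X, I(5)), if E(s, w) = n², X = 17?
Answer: -333125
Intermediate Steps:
I(N) = -1 (I(N) = -4 + 3 = -1)
n = 25 (n = (1 + 4)*5 = 5*5 = 25)
E(s, w) = 625 (E(s, w) = 25² = 625)
-533*E(X, I(5)) = -533*625 = -333125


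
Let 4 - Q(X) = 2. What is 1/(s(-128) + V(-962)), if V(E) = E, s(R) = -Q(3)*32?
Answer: -1/1026 ≈ -0.00097466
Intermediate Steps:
Q(X) = 2 (Q(X) = 4 - 1*2 = 4 - 2 = 2)
s(R) = -64 (s(R) = -2*32 = -1*64 = -64)
1/(s(-128) + V(-962)) = 1/(-64 - 962) = 1/(-1026) = -1/1026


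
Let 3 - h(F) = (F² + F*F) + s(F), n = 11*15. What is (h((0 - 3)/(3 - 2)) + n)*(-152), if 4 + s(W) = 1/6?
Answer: -70148/3 ≈ -23383.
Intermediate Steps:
s(W) = -23/6 (s(W) = -4 + 1/6 = -4 + ⅙ = -23/6)
n = 165
h(F) = 41/6 - 2*F² (h(F) = 3 - ((F² + F*F) - 23/6) = 3 - ((F² + F²) - 23/6) = 3 - (2*F² - 23/6) = 3 - (-23/6 + 2*F²) = 3 + (23/6 - 2*F²) = 41/6 - 2*F²)
(h((0 - 3)/(3 - 2)) + n)*(-152) = ((41/6 - 2*(0 - 3)²/(3 - 2)²) + 165)*(-152) = ((41/6 - 2*(-3/1)²) + 165)*(-152) = ((41/6 - 2*(-3*1)²) + 165)*(-152) = ((41/6 - 2*(-3)²) + 165)*(-152) = ((41/6 - 2*9) + 165)*(-152) = ((41/6 - 18) + 165)*(-152) = (-67/6 + 165)*(-152) = (923/6)*(-152) = -70148/3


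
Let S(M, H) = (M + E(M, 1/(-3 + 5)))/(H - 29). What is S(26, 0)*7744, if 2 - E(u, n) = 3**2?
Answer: -147136/29 ≈ -5073.7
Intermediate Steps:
E(u, n) = -7 (E(u, n) = 2 - 1*3**2 = 2 - 1*9 = 2 - 9 = -7)
S(M, H) = (-7 + M)/(-29 + H) (S(M, H) = (M - 7)/(H - 29) = (-7 + M)/(-29 + H))
S(26, 0)*7744 = ((-7 + 26)/(-29 + 0))*7744 = (19/(-29))*7744 = -1/29*19*7744 = -19/29*7744 = -147136/29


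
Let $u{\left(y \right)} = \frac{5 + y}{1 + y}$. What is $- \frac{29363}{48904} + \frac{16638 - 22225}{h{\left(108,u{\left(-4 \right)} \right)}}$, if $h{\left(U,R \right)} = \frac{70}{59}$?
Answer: $- \frac{8061213821}{1711640} \approx -4709.6$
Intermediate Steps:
$u{\left(y \right)} = \frac{5 + y}{1 + y}$
$h{\left(U,R \right)} = \frac{70}{59}$ ($h{\left(U,R \right)} = 70 \cdot \frac{1}{59} = \frac{70}{59}$)
$- \frac{29363}{48904} + \frac{16638 - 22225}{h{\left(108,u{\left(-4 \right)} \right)}} = - \frac{29363}{48904} + \frac{16638 - 22225}{\frac{70}{59}} = \left(-29363\right) \frac{1}{48904} + \left(16638 - 22225\right) \frac{59}{70} = - \frac{29363}{48904} - \frac{329633}{70} = - \frac{8061213821}{1711640}$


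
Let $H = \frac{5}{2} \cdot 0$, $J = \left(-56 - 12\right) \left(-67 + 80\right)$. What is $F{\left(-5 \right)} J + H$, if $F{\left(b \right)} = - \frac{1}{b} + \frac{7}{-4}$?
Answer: $\frac{6851}{5} \approx 1370.2$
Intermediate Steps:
$F{\left(b \right)} = - \frac{7}{4} - \frac{1}{b}$ ($F{\left(b \right)} = - \frac{1}{b} + 7 \left(- \frac{1}{4}\right) = - \frac{1}{b} - \frac{7}{4} = - \frac{7}{4} - \frac{1}{b}$)
$J = -884$ ($J = \left(-68\right) 13 = -884$)
$H = 0$ ($H = 5 \cdot \frac{1}{2} \cdot 0 = \frac{5}{2} \cdot 0 = 0$)
$F{\left(-5 \right)} J + H = \left(- \frac{7}{4} - \frac{1}{-5}\right) \left(-884\right) + 0 = \left(- \frac{7}{4} - - \frac{1}{5}\right) \left(-884\right) + 0 = \left(- \frac{7}{4} + \frac{1}{5}\right) \left(-884\right) + 0 = \left(- \frac{31}{20}\right) \left(-884\right) + 0 = \frac{6851}{5} + 0 = \frac{6851}{5}$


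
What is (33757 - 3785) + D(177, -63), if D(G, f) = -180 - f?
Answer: 29855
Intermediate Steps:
(33757 - 3785) + D(177, -63) = (33757 - 3785) + (-180 - 1*(-63)) = 29972 + (-180 + 63) = 29972 - 117 = 29855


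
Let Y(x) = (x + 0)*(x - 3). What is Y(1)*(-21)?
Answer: 42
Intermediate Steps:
Y(x) = x*(-3 + x)
Y(1)*(-21) = (1*(-3 + 1))*(-21) = (1*(-2))*(-21) = -2*(-21) = 42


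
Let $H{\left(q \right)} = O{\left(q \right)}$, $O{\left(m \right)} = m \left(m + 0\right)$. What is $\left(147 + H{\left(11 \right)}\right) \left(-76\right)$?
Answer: $-20368$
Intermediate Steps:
$O{\left(m \right)} = m^{2}$ ($O{\left(m \right)} = m m = m^{2}$)
$H{\left(q \right)} = q^{2}$
$\left(147 + H{\left(11 \right)}\right) \left(-76\right) = \left(147 + 11^{2}\right) \left(-76\right) = \left(147 + 121\right) \left(-76\right) = 268 \left(-76\right) = -20368$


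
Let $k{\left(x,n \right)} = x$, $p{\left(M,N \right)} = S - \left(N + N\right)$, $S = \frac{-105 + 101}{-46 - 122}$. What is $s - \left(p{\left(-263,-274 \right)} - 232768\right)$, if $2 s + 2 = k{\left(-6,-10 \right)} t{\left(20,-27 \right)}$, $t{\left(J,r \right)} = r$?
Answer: $\frac{9756599}{42} \approx 2.323 \cdot 10^{5}$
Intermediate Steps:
$S = \frac{1}{42}$ ($S = - \frac{4}{-168} = \left(-4\right) \left(- \frac{1}{168}\right) = \frac{1}{42} \approx 0.02381$)
$p{\left(M,N \right)} = \frac{1}{42} - 2 N$ ($p{\left(M,N \right)} = \frac{1}{42} - \left(N + N\right) = \frac{1}{42} - 2 N$)
$s = 80$ ($s = -1 + \frac{\left(-6\right) \left(-27\right)}{2} = -1 + \frac{1}{2} \cdot 162 = -1 + 81 = 80$)
$s - \left(p{\left(-263,-274 \right)} - 232768\right) = 80 - \left(\left(\frac{1}{42} - -548\right) - 232768\right) = 80 - \left(\left(\frac{1}{42} + 548\right) - 232768\right) = 80 - \left(\frac{23017}{42} - 232768\right) = 80 - - \frac{9753239}{42} = 80 + \frac{9753239}{42} = \frac{9756599}{42}$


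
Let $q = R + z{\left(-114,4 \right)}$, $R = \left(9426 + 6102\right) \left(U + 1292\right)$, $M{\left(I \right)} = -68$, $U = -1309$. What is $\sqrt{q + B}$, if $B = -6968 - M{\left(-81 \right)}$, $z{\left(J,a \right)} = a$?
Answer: $14 i \sqrt{1382} \approx 520.45 i$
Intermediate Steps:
$R = -263976$ ($R = \left(9426 + 6102\right) \left(-1309 + 1292\right) = 15528 \left(-17\right) = -263976$)
$B = -6900$ ($B = -6968 - -68 = -6968 + 68 = -6900$)
$q = -263972$ ($q = -263976 + 4 = -263972$)
$\sqrt{q + B} = \sqrt{-263972 - 6900} = \sqrt{-270872} = 14 i \sqrt{1382}$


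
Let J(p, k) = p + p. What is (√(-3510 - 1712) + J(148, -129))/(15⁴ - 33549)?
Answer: 74/4269 + I*√5222/17076 ≈ 0.017334 + 0.0042319*I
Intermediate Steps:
J(p, k) = 2*p
(√(-3510 - 1712) + J(148, -129))/(15⁴ - 33549) = (√(-3510 - 1712) + 2*148)/(15⁴ - 33549) = (√(-5222) + 296)/(50625 - 33549) = (I*√5222 + 296)/17076 = (296 + I*√5222)*(1/17076) = 74/4269 + I*√5222/17076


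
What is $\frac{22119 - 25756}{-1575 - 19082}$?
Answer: $\frac{3637}{20657} \approx 0.17607$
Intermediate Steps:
$\frac{22119 - 25756}{-1575 - 19082} = \frac{22119 - 25756}{-20657} = \left(22119 - 25756\right) \left(- \frac{1}{20657}\right) = \left(-3637\right) \left(- \frac{1}{20657}\right) = \frac{3637}{20657}$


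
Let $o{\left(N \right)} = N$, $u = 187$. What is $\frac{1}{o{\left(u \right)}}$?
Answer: $\frac{1}{187} \approx 0.0053476$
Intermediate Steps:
$\frac{1}{o{\left(u \right)}} = \frac{1}{187}$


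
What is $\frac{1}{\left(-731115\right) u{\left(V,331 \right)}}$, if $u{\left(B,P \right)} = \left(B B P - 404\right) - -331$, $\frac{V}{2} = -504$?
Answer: $- \frac{1}{245886484608765} \approx -4.0669 \cdot 10^{-15}$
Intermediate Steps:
$V = -1008$ ($V = 2 \left(-504\right) = -1008$)
$u{\left(B,P \right)} = -73 + P B^{2}$ ($u{\left(B,P \right)} = \left(B^{2} P - 404\right) + 331 = \left(P B^{2} - 404\right) + 331 = \left(-404 + P B^{2}\right) + 331 = -73 + P B^{2}$)
$\frac{1}{\left(-731115\right) u{\left(V,331 \right)}} = \frac{1}{\left(-731115\right) \left(-73 + 331 \left(-1008\right)^{2}\right)} = - \frac{1}{731115 \left(-73 + 331 \cdot 1016064\right)} = - \frac{1}{731115 \left(-73 + 336317184\right)} = - \frac{1}{731115 \cdot 336317111} = \left(- \frac{1}{731115}\right) \frac{1}{336317111} = - \frac{1}{245886484608765}$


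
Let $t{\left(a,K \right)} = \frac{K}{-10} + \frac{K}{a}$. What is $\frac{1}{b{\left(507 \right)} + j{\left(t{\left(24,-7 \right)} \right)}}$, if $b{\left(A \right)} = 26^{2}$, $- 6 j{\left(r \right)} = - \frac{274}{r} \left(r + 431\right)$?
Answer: $\frac{147}{7191725} \approx 2.044 \cdot 10^{-5}$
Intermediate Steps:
$t{\left(a,K \right)} = - \frac{K}{10} + \frac{K}{a}$ ($t{\left(a,K \right)} = K \left(- \frac{1}{10}\right) + \frac{K}{a} = - \frac{K}{10} + \frac{K}{a}$)
$j{\left(r \right)} = \frac{137 \left(431 + r\right)}{3 r}$ ($j{\left(r \right)} = - \frac{- \frac{274}{r} \left(r + 431\right)}{6} = - \frac{- \frac{274}{r} \left(431 + r\right)}{6} = - \frac{\left(-274\right) \frac{1}{r} \left(431 + r\right)}{6} = \frac{137 \left(431 + r\right)}{3 r}$)
$b{\left(A \right)} = 676$
$\frac{1}{b{\left(507 \right)} + j{\left(t{\left(24,-7 \right)} \right)}} = \frac{1}{676 + \frac{137 \left(431 - \left(- \frac{7}{10} + \frac{7}{24}\right)\right)}{3 \left(\left(- \frac{1}{10}\right) \left(-7\right) - \frac{7}{24}\right)}} = \frac{1}{676 + \frac{137 \left(431 + \left(\frac{7}{10} - \frac{7}{24}\right)\right)}{3 \left(\frac{7}{10} - \frac{7}{24}\right)}} = \frac{1}{676 + \frac{137 \left(431 + \frac{49}{120}\right)}{3 \cdot \frac{49}{120}}} = \frac{1}{676 + \frac{137}{3} \cdot \frac{120}{49} \cdot \frac{51769}{120}} = \frac{1}{676 + \frac{7092353}{147}} = \frac{1}{\frac{7191725}{147}} = \frac{147}{7191725}$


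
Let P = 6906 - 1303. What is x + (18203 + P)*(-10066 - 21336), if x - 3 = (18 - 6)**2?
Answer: -747555865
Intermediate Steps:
x = 147 (x = 3 + (18 - 6)**2 = 3 + 12**2 = 3 + 144 = 147)
P = 5603
x + (18203 + P)*(-10066 - 21336) = 147 + (18203 + 5603)*(-10066 - 21336) = 147 + 23806*(-31402) = 147 - 747556012 = -747555865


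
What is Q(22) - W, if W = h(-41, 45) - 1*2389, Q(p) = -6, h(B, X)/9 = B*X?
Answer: 18988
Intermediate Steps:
h(B, X) = 9*B*X (h(B, X) = 9*(B*X) = 9*B*X)
W = -18994 (W = 9*(-41)*45 - 1*2389 = -16605 - 2389 = -18994)
Q(22) - W = -6 - 1*(-18994) = -6 + 18994 = 18988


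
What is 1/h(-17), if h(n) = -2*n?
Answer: 1/34 ≈ 0.029412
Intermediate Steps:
1/h(-17) = 1/(-2*(-17)) = 1/34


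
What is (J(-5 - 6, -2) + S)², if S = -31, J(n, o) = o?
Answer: 1089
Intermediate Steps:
(J(-5 - 6, -2) + S)² = (-2 - 31)² = (-33)² = 1089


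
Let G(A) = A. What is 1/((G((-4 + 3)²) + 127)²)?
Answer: 1/16384 ≈ 6.1035e-5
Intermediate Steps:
1/((G((-4 + 3)²) + 127)²) = 1/(((-4 + 3)² + 127)²) = 1/(((-1)² + 127)²) = 1/((1 + 127)²) = 1/(128²) = 1/16384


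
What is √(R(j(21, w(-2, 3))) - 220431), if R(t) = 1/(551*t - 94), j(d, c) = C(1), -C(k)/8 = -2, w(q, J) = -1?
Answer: I*√342222654218/1246 ≈ 469.5*I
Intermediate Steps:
C(k) = 16 (C(k) = -8*(-2) = 16)
j(d, c) = 16
R(t) = 1/(-94 + 551*t)
√(R(j(21, w(-2, 3))) - 220431) = √(1/(-94 + 551*16) - 220431) = √(1/(-94 + 8816) - 220431) = √(1/8722 - 220431) = √(-1922599181/8722) = I*√342222654218/1246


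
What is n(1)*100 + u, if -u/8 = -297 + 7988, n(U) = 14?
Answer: -60128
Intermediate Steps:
u = -61528 (u = -8*(-297 + 7988) = -8*7691 = -61528)
n(1)*100 + u = 14*100 - 61528 = 1400 - 61528 = -60128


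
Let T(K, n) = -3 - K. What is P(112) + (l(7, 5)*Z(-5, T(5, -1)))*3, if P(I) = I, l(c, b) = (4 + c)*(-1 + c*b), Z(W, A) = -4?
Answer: -4376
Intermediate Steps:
l(c, b) = (-1 + b*c)*(4 + c) (l(c, b) = (4 + c)*(-1 + b*c) = (-1 + b*c)*(4 + c))
P(112) + (l(7, 5)*Z(-5, T(5, -1)))*3 = 112 + ((-4 - 1*7 + 5*7² + 4*5*7)*(-4))*3 = 112 + ((-4 - 7 + 5*49 + 140)*(-4))*3 = 112 + ((-4 - 7 + 245 + 140)*(-4))*3 = 112 + (374*(-4))*3 = 112 - 1496*3 = 112 - 4488 = -4376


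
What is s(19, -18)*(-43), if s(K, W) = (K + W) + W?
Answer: 731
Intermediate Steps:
s(K, W) = K + 2*W
s(19, -18)*(-43) = (19 + 2*(-18))*(-43) = (19 - 36)*(-43) = -17*(-43) = 731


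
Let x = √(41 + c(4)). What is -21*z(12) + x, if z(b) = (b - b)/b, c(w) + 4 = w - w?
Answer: √37 ≈ 6.0828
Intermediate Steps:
c(w) = -4 (c(w) = -4 + (w - w) = -4 + 0 = -4)
x = √37 (x = √(41 - 4) = √37 ≈ 6.0828)
z(b) = 0 (z(b) = 0/b = 0)
-21*z(12) + x = -21*0 + √37 = 0 + √37 = √37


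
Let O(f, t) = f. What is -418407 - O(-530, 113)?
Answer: -417877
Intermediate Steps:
-418407 - O(-530, 113) = -418407 - 1*(-530) = -418407 + 530 = -417877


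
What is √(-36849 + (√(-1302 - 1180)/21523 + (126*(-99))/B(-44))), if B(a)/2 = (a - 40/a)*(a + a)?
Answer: √(-1704609355805389065 + 2149200688*I*√2482)/6801268 ≈ 6.029e-6 + 191.97*I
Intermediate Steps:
B(a) = 4*a*(a - 40/a) (B(a) = 2*((a - 40/a)*(a + a)) = 2*((a - 40/a)*(2*a)) = 2*(2*a*(a - 40/a)) = 4*a*(a - 40/a))
√(-36849 + (√(-1302 - 1180)/21523 + (126*(-99))/B(-44))) = √(-36849 + (√(-1302 - 1180)/21523 + (126*(-99))/(-160 + 4*(-44)²))) = √(-36849 + (√(-2482)*(1/21523) - 12474/(-160 + 4*1936))) = √(-36849 + ((I*√2482)*(1/21523) - 12474/(-160 + 7744))) = √(-36849 + (I*√2482/21523 - 12474/7584)) = √(-36849 + (I*√2482/21523 - 12474*1/7584)) = √(-36849 + (I*√2482/21523 - 2079/1264)) = √(-36849 + (-2079/1264 + I*√2482/21523)) = √(-46579215/1264 + I*√2482/21523)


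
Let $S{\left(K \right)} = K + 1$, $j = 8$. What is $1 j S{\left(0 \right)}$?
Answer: $8$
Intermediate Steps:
$S{\left(K \right)} = 1 + K$
$1 j S{\left(0 \right)} = 1 \cdot 8 \left(1 + 0\right) = 8 \cdot 1 = 8$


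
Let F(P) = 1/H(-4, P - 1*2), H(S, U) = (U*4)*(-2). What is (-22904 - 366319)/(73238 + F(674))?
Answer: -2092462848/393727487 ≈ -5.3145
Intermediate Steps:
H(S, U) = -8*U (H(S, U) = (4*U)*(-2) = -8*U)
F(P) = 1/(16 - 8*P) (F(P) = 1/(-8*(P - 1*2)) = 1/(-8*(P - 2)) = 1/(-8*(-2 + P)) = 1/(16 - 8*P))
(-22904 - 366319)/(73238 + F(674)) = (-22904 - 366319)/(73238 + 1/(8*(2 - 1*674))) = -389223/(73238 + 1/(8*(2 - 674))) = -389223/(73238 + (1/8)/(-672)) = -389223/(73238 + (1/8)*(-1/672)) = -389223/(73238 - 1/5376) = -389223/393727487/5376 = -389223*5376/393727487 = -2092462848/393727487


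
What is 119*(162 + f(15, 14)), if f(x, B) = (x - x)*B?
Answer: 19278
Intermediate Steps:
f(x, B) = 0 (f(x, B) = 0*B = 0)
119*(162 + f(15, 14)) = 119*(162 + 0) = 119*162 = 19278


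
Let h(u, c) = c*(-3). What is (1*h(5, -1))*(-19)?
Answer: -57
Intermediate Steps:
h(u, c) = -3*c
(1*h(5, -1))*(-19) = (1*(-3*(-1)))*(-19) = (1*3)*(-19) = 3*(-19) = -57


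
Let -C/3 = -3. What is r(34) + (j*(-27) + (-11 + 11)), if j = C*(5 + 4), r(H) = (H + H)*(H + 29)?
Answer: 2097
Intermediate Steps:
C = 9 (C = -3*(-3) = 9)
r(H) = 2*H*(29 + H) (r(H) = (2*H)*(29 + H) = 2*H*(29 + H))
j = 81 (j = 9*(5 + 4) = 9*9 = 81)
r(34) + (j*(-27) + (-11 + 11)) = 2*34*(29 + 34) + (81*(-27) + (-11 + 11)) = 2*34*63 + (-2187 + 0) = 4284 - 2187 = 2097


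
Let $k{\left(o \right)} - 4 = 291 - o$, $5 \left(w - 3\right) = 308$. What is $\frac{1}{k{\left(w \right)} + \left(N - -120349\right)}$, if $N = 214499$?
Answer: $\frac{5}{1675392} \approx 2.9844 \cdot 10^{-6}$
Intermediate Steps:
$w = \frac{323}{5}$ ($w = 3 + \frac{1}{5} \cdot 308 = 3 + \frac{308}{5} = \frac{323}{5} \approx 64.6$)
$k{\left(o \right)} = 295 - o$ ($k{\left(o \right)} = 4 - \left(-291 + o\right) = 295 - o$)
$\frac{1}{k{\left(w \right)} + \left(N - -120349\right)} = \frac{1}{\left(295 - \frac{323}{5}\right) + \left(214499 - -120349\right)} = \frac{1}{\left(295 - \frac{323}{5}\right) + \left(214499 + 120349\right)} = \frac{1}{\frac{1152}{5} + 334848} = \frac{1}{\frac{1675392}{5}} = \frac{5}{1675392}$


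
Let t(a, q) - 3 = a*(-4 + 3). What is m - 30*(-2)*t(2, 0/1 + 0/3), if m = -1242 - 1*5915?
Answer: -7097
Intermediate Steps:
t(a, q) = 3 - a (t(a, q) = 3 + a*(-4 + 3) = 3 + a*(-1) = 3 - a)
m = -7157 (m = -1242 - 5915 = -7157)
m - 30*(-2)*t(2, 0/1 + 0/3) = -7157 - 30*(-2)*(3 - 1*2) = -7157 - (-60)*(3 - 2) = -7157 - (-60) = -7157 - 1*(-60) = -7157 + 60 = -7097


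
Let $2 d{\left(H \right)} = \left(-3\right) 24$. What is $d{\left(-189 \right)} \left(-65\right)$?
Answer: $2340$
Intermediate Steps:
$d{\left(H \right)} = -36$ ($d{\left(H \right)} = \frac{\left(-3\right) 24}{2} = \frac{1}{2} \left(-72\right) = -36$)
$d{\left(-189 \right)} \left(-65\right) = \left(-36\right) \left(-65\right) = 2340$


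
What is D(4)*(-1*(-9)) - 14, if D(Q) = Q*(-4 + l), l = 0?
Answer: -158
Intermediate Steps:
D(Q) = -4*Q (D(Q) = Q*(-4 + 0) = Q*(-4) = -4*Q)
D(4)*(-1*(-9)) - 14 = (-4*4)*(-1*(-9)) - 14 = -16*9 - 14 = -144 - 14 = -158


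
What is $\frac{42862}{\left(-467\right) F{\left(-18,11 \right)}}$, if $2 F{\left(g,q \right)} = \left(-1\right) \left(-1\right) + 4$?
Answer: $- \frac{85724}{2335} \approx -36.713$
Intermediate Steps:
$F{\left(g,q \right)} = \frac{5}{2}$ ($F{\left(g,q \right)} = \frac{\left(-1\right) \left(-1\right) + 4}{2} = \frac{1 + 4}{2} = \frac{1}{2} \cdot 5 = \frac{5}{2}$)
$\frac{42862}{\left(-467\right) F{\left(-18,11 \right)}} = \frac{42862}{\left(-467\right) \frac{5}{2}} = \frac{42862}{- \frac{2335}{2}} = 42862 \left(- \frac{2}{2335}\right) = - \frac{85724}{2335}$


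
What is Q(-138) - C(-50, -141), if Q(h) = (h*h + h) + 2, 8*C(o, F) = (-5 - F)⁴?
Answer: -42743844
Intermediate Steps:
C(o, F) = (-5 - F)⁴/8
Q(h) = 2 + h + h² (Q(h) = (h² + h) + 2 = (h + h²) + 2 = 2 + h + h²)
Q(-138) - C(-50, -141) = (2 - 138 + (-138)²) - (5 - 141)⁴/8 = (2 - 138 + 19044) - (-136)⁴/8 = 18908 - 342102016/8 = 18908 - 1*42762752 = 18908 - 42762752 = -42743844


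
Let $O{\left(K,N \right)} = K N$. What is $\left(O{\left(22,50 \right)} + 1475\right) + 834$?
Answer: $3409$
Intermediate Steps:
$\left(O{\left(22,50 \right)} + 1475\right) + 834 = \left(22 \cdot 50 + 1475\right) + 834 = \left(1100 + 1475\right) + 834 = 2575 + 834 = 3409$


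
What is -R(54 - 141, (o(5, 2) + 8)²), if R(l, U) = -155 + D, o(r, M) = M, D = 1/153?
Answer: 23714/153 ≈ 154.99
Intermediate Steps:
D = 1/153 ≈ 0.0065359
R(l, U) = -23714/153 (R(l, U) = -155 + 1/153 = -23714/153)
-R(54 - 141, (o(5, 2) + 8)²) = -1*(-23714/153) = 23714/153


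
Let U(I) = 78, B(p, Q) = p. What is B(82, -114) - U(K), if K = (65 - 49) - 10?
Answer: 4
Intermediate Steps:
K = 6 (K = 16 - 10 = 6)
B(82, -114) - U(K) = 82 - 1*78 = 82 - 78 = 4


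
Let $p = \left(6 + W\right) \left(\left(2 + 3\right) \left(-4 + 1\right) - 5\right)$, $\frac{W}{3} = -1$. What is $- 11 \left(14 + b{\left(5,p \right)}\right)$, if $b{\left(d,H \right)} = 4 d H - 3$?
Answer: $13079$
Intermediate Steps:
$W = -3$ ($W = 3 \left(-1\right) = -3$)
$p = -60$ ($p = \left(6 - 3\right) \left(\left(2 + 3\right) \left(-4 + 1\right) - 5\right) = 3 \left(5 \left(-3\right) - 5\right) = 3 \left(-15 - 5\right) = 3 \left(-20\right) = -60$)
$b{\left(d,H \right)} = -3 + 4 H d$ ($b{\left(d,H \right)} = 4 H d - 3 = -3 + 4 H d$)
$- 11 \left(14 + b{\left(5,p \right)}\right) = - 11 \left(14 + \left(-3 + 4 \left(-60\right) 5\right)\right) = - 11 \left(14 - 1203\right) = \left(-11\right) \left(-1189\right) = 13079$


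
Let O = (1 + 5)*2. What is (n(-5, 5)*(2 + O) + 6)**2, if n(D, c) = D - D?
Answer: 36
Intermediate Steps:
O = 12 (O = 6*2 = 12)
n(D, c) = 0
(n(-5, 5)*(2 + O) + 6)**2 = (0*(2 + 12) + 6)**2 = (0*14 + 6)**2 = (0 + 6)**2 = 6**2 = 36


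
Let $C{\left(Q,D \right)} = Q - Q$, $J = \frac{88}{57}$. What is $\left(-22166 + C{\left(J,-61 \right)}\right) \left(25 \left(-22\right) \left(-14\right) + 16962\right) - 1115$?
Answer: $-546659007$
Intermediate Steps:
$J = \frac{88}{57}$ ($J = 88 \cdot \frac{1}{57} = \frac{88}{57} \approx 1.5439$)
$C{\left(Q,D \right)} = 0$
$\left(-22166 + C{\left(J,-61 \right)}\right) \left(25 \left(-22\right) \left(-14\right) + 16962\right) - 1115 = \left(-22166 + 0\right) \left(25 \left(-22\right) \left(-14\right) + 16962\right) - 1115 = - 22166 \left(\left(-550\right) \left(-14\right) + 16962\right) - 1115 = - 22166 \left(7700 + 16962\right) - 1115 = \left(-22166\right) 24662 - 1115 = -546657892 - 1115 = -546659007$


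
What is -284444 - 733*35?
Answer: -310099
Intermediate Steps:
-284444 - 733*35 = -284444 - 1*25655 = -284444 - 25655 = -310099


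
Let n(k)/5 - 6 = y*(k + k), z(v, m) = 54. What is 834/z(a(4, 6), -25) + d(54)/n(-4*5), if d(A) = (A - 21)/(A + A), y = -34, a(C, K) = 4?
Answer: 3797491/245880 ≈ 15.444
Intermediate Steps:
d(A) = (-21 + A)/(2*A) (d(A) = (-21 + A)/((2*A)) = (-21 + A)*(1/(2*A)) = (-21 + A)/(2*A))
n(k) = 30 - 340*k (n(k) = 30 + 5*(-34*(k + k)) = 30 + 5*(-68*k) = 30 - 340*k)
834/z(a(4, 6), -25) + d(54)/n(-4*5) = 834/54 + ((½)*(-21 + 54)/54)/(30 - (-1360)*5) = 834*(1/54) + ((½)*(1/54)*33)/(30 - 340*(-20)) = 139/9 + 11/(36*(30 + 6800)) = 139/9 + (11/36)/6830 = 139/9 + (11/36)*(1/6830) = 139/9 + 11/245880 = 3797491/245880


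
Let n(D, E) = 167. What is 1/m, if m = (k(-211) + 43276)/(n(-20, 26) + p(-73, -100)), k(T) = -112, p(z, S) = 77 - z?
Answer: 317/43164 ≈ 0.0073441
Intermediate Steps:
m = 43164/317 (m = (-112 + 43276)/(167 + (77 - 1*(-73))) = 43164/(167 + (77 + 73)) = 43164/(167 + 150) = 43164/317 ≈ 136.16)
1/m = 1/(43164/317) = 317/43164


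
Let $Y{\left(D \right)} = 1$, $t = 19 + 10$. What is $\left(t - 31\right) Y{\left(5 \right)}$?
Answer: $-2$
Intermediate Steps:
$t = 29$
$\left(t - 31\right) Y{\left(5 \right)} = \left(29 - 31\right) 1 = \left(-2\right) 1 = -2$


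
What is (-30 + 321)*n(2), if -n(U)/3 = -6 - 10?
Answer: 13968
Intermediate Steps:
n(U) = 48 (n(U) = -3*(-6 - 10) = -3*(-16) = 48)
(-30 + 321)*n(2) = (-30 + 321)*48 = 291*48 = 13968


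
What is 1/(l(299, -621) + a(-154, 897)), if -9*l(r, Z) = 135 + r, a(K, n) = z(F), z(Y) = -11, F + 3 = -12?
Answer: -9/533 ≈ -0.016886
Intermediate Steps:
F = -15 (F = -3 - 12 = -15)
a(K, n) = -11
l(r, Z) = -15 - r/9 (l(r, Z) = -(135 + r)/9 = -15 - r/9)
1/(l(299, -621) + a(-154, 897)) = 1/((-15 - ⅑*299) - 11) = 1/((-15 - 299/9) - 11) = 1/(-434/9 - 11) = 1/(-533/9) = -9/533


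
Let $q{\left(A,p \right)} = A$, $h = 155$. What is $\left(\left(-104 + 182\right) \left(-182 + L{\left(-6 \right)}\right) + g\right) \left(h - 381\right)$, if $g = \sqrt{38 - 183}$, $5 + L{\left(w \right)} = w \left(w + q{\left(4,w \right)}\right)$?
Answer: $3084900 - 226 i \sqrt{145} \approx 3.0849 \cdot 10^{6} - 2721.4 i$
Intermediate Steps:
$L{\left(w \right)} = -5 + w \left(4 + w\right)$ ($L{\left(w \right)} = -5 + w \left(w + 4\right) = -5 + w \left(4 + w\right)$)
$g = i \sqrt{145}$ ($g = \sqrt{-145} = i \sqrt{145} \approx 12.042 i$)
$\left(\left(-104 + 182\right) \left(-182 + L{\left(-6 \right)}\right) + g\right) \left(h - 381\right) = \left(\left(-104 + 182\right) \left(-182 + \left(-5 + \left(-6\right)^{2} + 4 \left(-6\right)\right)\right) + i \sqrt{145}\right) \left(155 - 381\right) = \left(78 \left(-182 - -7\right) + i \sqrt{145}\right) \left(-226\right) = \left(78 \left(-182 + 7\right) + i \sqrt{145}\right) \left(-226\right) = \left(78 \left(-175\right) + i \sqrt{145}\right) \left(-226\right) = \left(-13650 + i \sqrt{145}\right) \left(-226\right) = 3084900 - 226 i \sqrt{145}$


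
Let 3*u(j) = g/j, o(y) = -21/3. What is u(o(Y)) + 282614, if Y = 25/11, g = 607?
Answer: 5934287/21 ≈ 2.8259e+5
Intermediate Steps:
Y = 25/11 (Y = 25*(1/11) = 25/11 ≈ 2.2727)
o(y) = -7 (o(y) = -21*1/3 = -7)
u(j) = 607/(3*j) (u(j) = (607/j)/3 = 607/(3*j))
u(o(Y)) + 282614 = (607/3)/(-7) + 282614 = (607/3)*(-1/7) + 282614 = -607/21 + 282614 = 5934287/21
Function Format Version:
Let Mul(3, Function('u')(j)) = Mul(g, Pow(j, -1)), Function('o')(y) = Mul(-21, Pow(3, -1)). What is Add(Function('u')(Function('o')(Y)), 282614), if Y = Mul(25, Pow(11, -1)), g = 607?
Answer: Rational(5934287, 21) ≈ 2.8259e+5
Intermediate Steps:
Y = Rational(25, 11) (Y = Mul(25, Rational(1, 11)) = Rational(25, 11) ≈ 2.2727)
Function('o')(y) = -7 (Function('o')(y) = Mul(-21, Rational(1, 3)) = -7)
Function('u')(j) = Mul(Rational(607, 3), Pow(j, -1)) (Function('u')(j) = Mul(Rational(1, 3), Mul(607, Pow(j, -1))) = Mul(Rational(607, 3), Pow(j, -1)))
Add(Function('u')(Function('o')(Y)), 282614) = Add(Mul(Rational(607, 3), Pow(-7, -1)), 282614) = Add(Mul(Rational(607, 3), Rational(-1, 7)), 282614) = Add(Rational(-607, 21), 282614) = Rational(5934287, 21)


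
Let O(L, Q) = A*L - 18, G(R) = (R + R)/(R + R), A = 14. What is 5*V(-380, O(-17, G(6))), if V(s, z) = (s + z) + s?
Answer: -5080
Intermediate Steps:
G(R) = 1 (G(R) = (2*R)/((2*R)) = (2*R)*(1/(2*R)) = 1)
O(L, Q) = -18 + 14*L (O(L, Q) = 14*L - 18 = -18 + 14*L)
V(s, z) = z + 2*s
5*V(-380, O(-17, G(6))) = 5*((-18 + 14*(-17)) + 2*(-380)) = 5*((-18 - 238) - 760) = 5*(-256 - 760) = 5*(-1016) = -5080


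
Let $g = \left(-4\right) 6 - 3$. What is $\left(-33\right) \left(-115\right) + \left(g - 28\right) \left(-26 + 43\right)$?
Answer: $2860$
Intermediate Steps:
$g = -27$ ($g = -24 - 3 = -27$)
$\left(-33\right) \left(-115\right) + \left(g - 28\right) \left(-26 + 43\right) = \left(-33\right) \left(-115\right) + \left(-27 - 28\right) \left(-26 + 43\right) = 3795 - 935 = 2860$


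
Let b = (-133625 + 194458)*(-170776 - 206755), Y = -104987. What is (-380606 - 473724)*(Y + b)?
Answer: 19620925784682300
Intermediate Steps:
b = -22966343323 (b = 60833*(-377531) = -22966343323)
(-380606 - 473724)*(Y + b) = (-380606 - 473724)*(-104987 - 22966343323) = -854330*(-22966448310) = 19620925784682300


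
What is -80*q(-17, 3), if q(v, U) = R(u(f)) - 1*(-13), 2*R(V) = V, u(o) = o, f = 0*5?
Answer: -1040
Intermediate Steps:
f = 0
R(V) = V/2
q(v, U) = 13 (q(v, U) = (½)*0 - 1*(-13) = 0 + 13 = 13)
-80*q(-17, 3) = -80*13 = -1040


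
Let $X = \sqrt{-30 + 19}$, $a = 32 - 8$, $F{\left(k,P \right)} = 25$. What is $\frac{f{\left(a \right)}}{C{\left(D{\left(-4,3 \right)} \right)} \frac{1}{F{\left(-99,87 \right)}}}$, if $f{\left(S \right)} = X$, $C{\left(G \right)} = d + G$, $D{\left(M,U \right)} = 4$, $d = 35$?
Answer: $\frac{25 i \sqrt{11}}{39} \approx 2.126 i$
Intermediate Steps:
$a = 24$
$X = i \sqrt{11}$ ($X = \sqrt{-11} = i \sqrt{11} \approx 3.3166 i$)
$C{\left(G \right)} = 35 + G$
$f{\left(S \right)} = i \sqrt{11}$
$\frac{f{\left(a \right)}}{C{\left(D{\left(-4,3 \right)} \right)} \frac{1}{F{\left(-99,87 \right)}}} = \frac{i \sqrt{11}}{\left(35 + 4\right) \frac{1}{25}} = \frac{i \sqrt{11}}{39 \cdot \frac{1}{25}} = \frac{i \sqrt{11}}{\frac{39}{25}} = i \sqrt{11} \cdot \frac{25}{39} = \frac{25 i \sqrt{11}}{39}$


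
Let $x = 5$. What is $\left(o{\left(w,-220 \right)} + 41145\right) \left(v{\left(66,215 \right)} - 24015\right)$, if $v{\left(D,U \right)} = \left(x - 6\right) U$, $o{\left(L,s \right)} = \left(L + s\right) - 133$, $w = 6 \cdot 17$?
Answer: $-990861620$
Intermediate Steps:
$w = 102$
$o{\left(L,s \right)} = -133 + L + s$
$v{\left(D,U \right)} = - U$ ($v{\left(D,U \right)} = \left(5 - 6\right) U = - U$)
$\left(o{\left(w,-220 \right)} + 41145\right) \left(v{\left(66,215 \right)} - 24015\right) = \left(\left(-133 + 102 - 220\right) + 41145\right) \left(\left(-1\right) 215 - 24015\right) = \left(-251 + 41145\right) \left(-215 - 24015\right) = 40894 \left(-24230\right) = -990861620$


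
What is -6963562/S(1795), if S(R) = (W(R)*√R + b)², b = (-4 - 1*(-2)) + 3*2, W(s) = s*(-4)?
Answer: -5034250461023539/66898551277548391752 - 6249796895*√1795/133797102555096783504 ≈ -7.5254e-5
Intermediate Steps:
W(s) = -4*s
b = 4 (b = (-4 + 2) + 6 = -2 + 6 = 4)
S(R) = (4 - 4*R^(3/2))² (S(R) = ((-4*R)*√R + 4)² = (-4*R^(3/2) + 4)² = (4 - 4*R^(3/2))²)
-6963562/S(1795) = -6963562*1/(16*(1 - 1795^(3/2))²) = -6963562*1/(16*(1 - 1795*√1795)²) = -3481781/(8*(1 - 1795*√1795)²)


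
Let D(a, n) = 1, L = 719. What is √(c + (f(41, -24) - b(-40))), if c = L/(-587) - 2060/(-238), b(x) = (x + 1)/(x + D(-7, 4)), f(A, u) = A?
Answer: √231434794157/69853 ≈ 6.8870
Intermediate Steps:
b(x) = 1 (b(x) = (x + 1)/(x + 1) = (1 + x)/(1 + x) = 1)
c = 519049/69853 (c = 719/(-587) - 2060/(-238) = 719*(-1/587) - 2060*(-1/238) = -719/587 + 1030/119 = 519049/69853 ≈ 7.4306)
√(c + (f(41, -24) - b(-40))) = √(519049/69853 + (41 - 1*1)) = √(519049/69853 + (41 - 1)) = √(519049/69853 + 40) = √(3313169/69853) = √231434794157/69853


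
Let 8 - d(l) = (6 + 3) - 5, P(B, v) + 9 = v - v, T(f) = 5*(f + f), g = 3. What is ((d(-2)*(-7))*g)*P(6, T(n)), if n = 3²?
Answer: 756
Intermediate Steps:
n = 9
T(f) = 10*f (T(f) = 5*(2*f) = 10*f)
P(B, v) = -9 (P(B, v) = -9 + (v - v) = -9 + 0 = -9)
d(l) = 4 (d(l) = 8 - ((6 + 3) - 5) = 8 - (9 - 5) = 8 - 1*4 = 8 - 4 = 4)
((d(-2)*(-7))*g)*P(6, T(n)) = ((4*(-7))*3)*(-9) = -28*3*(-9) = -84*(-9) = 756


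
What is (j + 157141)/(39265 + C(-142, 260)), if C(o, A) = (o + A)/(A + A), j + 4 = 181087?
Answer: 87938240/10208959 ≈ 8.6138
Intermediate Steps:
j = 181083 (j = -4 + 181087 = 181083)
C(o, A) = (A + o)/(2*A) (C(o, A) = (A + o)/((2*A)) = (A + o)*(1/(2*A)) = (A + o)/(2*A))
(j + 157141)/(39265 + C(-142, 260)) = (181083 + 157141)/(39265 + (½)*(260 - 142)/260) = 338224/(39265 + (½)*(1/260)*118) = 338224/(39265 + 59/260) = 338224/(10208959/260) = 338224*(260/10208959) = 87938240/10208959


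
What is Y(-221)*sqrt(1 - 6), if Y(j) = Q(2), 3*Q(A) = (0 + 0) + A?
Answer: 2*I*sqrt(5)/3 ≈ 1.4907*I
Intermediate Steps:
Q(A) = A/3 (Q(A) = ((0 + 0) + A)/3 = (0 + A)/3 = A/3)
Y(j) = 2/3 (Y(j) = (1/3)*2 = 2/3)
Y(-221)*sqrt(1 - 6) = 2*sqrt(1 - 6)/3 = 2*sqrt(-5)/3 = 2*(I*sqrt(5))/3 = 2*I*sqrt(5)/3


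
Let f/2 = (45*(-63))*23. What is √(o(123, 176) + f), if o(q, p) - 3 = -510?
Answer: 17*I*√453 ≈ 361.82*I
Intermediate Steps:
o(q, p) = -507 (o(q, p) = 3 - 510 = -507)
f = -130410 (f = 2*((45*(-63))*23) = 2*(-2835*23) = 2*(-65205) = -130410)
√(o(123, 176) + f) = √(-507 - 130410) = √(-130917) = 17*I*√453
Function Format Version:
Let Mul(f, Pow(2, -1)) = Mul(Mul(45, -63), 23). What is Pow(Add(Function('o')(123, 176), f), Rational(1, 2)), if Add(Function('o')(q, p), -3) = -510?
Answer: Mul(17, I, Pow(453, Rational(1, 2))) ≈ Mul(361.82, I)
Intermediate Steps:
Function('o')(q, p) = -507 (Function('o')(q, p) = Add(3, -510) = -507)
f = -130410 (f = Mul(2, Mul(Mul(45, -63), 23)) = Mul(2, Mul(-2835, 23)) = Mul(2, -65205) = -130410)
Pow(Add(Function('o')(123, 176), f), Rational(1, 2)) = Pow(Add(-507, -130410), Rational(1, 2)) = Pow(-130917, Rational(1, 2)) = Mul(17, I, Pow(453, Rational(1, 2)))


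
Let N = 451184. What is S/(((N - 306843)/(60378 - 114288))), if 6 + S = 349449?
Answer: -18838472130/144341 ≈ -1.3051e+5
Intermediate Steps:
S = 349443 (S = -6 + 349449 = 349443)
S/(((N - 306843)/(60378 - 114288))) = 349443/(((451184 - 306843)/(60378 - 114288))) = 349443/((144341/(-53910))) = 349443/((144341*(-1/53910))) = 349443/(-144341/53910) = 349443*(-53910/144341) = -18838472130/144341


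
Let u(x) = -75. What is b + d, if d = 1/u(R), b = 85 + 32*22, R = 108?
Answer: 59174/75 ≈ 788.99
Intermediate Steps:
b = 789 (b = 85 + 704 = 789)
d = -1/75 (d = 1/(-75) = -1/75 ≈ -0.013333)
b + d = 789 - 1/75 = 59174/75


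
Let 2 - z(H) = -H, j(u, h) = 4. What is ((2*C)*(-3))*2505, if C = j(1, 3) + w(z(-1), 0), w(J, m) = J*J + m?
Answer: -75150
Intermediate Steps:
z(H) = 2 + H (z(H) = 2 - (-1)*H = 2 + H)
w(J, m) = m + J² (w(J, m) = J² + m = m + J²)
C = 5 (C = 4 + (0 + (2 - 1)²) = 4 + (0 + 1²) = 4 + (0 + 1) = 4 + 1 = 5)
((2*C)*(-3))*2505 = ((2*5)*(-3))*2505 = (10*(-3))*2505 = -30*2505 = -75150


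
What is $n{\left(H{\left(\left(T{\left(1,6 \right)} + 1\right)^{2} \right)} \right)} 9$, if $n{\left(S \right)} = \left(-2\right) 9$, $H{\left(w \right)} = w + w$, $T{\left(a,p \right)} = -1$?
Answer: $-162$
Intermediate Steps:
$H{\left(w \right)} = 2 w$
$n{\left(S \right)} = -18$
$n{\left(H{\left(\left(T{\left(1,6 \right)} + 1\right)^{2} \right)} \right)} 9 = \left(-18\right) 9 = -162$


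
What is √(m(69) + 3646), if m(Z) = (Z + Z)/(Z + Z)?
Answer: √3647 ≈ 60.390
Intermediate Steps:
m(Z) = 1 (m(Z) = (2*Z)/((2*Z)) = (2*Z)*(1/(2*Z)) = 1)
√(m(69) + 3646) = √(1 + 3646) = √3647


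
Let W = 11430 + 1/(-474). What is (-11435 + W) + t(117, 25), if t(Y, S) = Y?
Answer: 53087/474 ≈ 112.00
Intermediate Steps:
W = 5417819/474 (W = 11430 - 1/474 = 5417819/474 ≈ 11430.)
(-11435 + W) + t(117, 25) = (-11435 + 5417819/474) + 117 = -2371/474 + 117 = 53087/474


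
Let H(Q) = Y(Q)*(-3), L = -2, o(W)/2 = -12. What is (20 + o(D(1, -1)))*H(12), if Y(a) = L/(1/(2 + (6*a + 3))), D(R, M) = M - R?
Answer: -1848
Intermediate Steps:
o(W) = -24 (o(W) = 2*(-12) = -24)
Y(a) = -10 - 12*a (Y(a) = -(10 + 12*a) = -2*(5 + 6*a) = -10 - 12*a)
H(Q) = 30 + 36*Q (H(Q) = (-10 - 12*Q)*(-3) = 30 + 36*Q)
(20 + o(D(1, -1)))*H(12) = (20 - 24)*(30 + 36*12) = -4*(30 + 432) = -4*462 = -1848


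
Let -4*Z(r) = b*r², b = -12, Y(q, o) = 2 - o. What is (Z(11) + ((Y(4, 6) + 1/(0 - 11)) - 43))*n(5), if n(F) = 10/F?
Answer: 6950/11 ≈ 631.82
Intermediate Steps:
Z(r) = 3*r² (Z(r) = -(-3)*r² = 3*r²)
(Z(11) + ((Y(4, 6) + 1/(0 - 11)) - 43))*n(5) = (3*11² + (((2 - 1*6) + 1/(0 - 11)) - 43))*(10/5) = (3*121 + (((2 - 6) + 1/(-11)) - 43))*(10*(⅕)) = (363 + ((-4 - 1/11) - 43))*2 = (363 + (-45/11 - 43))*2 = (363 - 518/11)*2 = (3475/11)*2 = 6950/11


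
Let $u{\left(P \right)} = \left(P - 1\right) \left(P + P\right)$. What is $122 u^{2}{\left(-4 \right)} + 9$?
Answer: $195209$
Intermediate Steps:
$u{\left(P \right)} = 2 P \left(-1 + P\right)$ ($u{\left(P \right)} = \left(-1 + P\right) 2 P = 2 P \left(-1 + P\right)$)
$122 u^{2}{\left(-4 \right)} + 9 = 122 \left(2 \left(-4\right) \left(-1 - 4\right)\right)^{2} + 9 = 122 \left(2 \left(-4\right) \left(-5\right)\right)^{2} + 9 = 122 \cdot 40^{2} + 9 = 122 \cdot 1600 + 9 = 195200 + 9 = 195209$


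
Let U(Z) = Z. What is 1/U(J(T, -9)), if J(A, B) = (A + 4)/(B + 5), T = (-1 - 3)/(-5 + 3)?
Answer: -⅔ ≈ -0.66667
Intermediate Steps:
T = 2 (T = -4/(-2) = -4*(-½) = 2)
J(A, B) = (4 + A)/(5 + B)
1/U(J(T, -9)) = 1/((4 + 2)/(5 - 9)) = 1/(6/(-4)) = 1/(-¼*6) = 1/(-3/2) = -⅔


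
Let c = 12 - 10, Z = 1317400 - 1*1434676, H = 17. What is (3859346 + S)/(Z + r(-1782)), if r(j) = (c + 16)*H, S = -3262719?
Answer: -596627/116970 ≈ -5.1007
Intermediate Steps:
Z = -117276 (Z = 1317400 - 1434676 = -117276)
c = 2
r(j) = 306 (r(j) = (2 + 16)*17 = 18*17 = 306)
(3859346 + S)/(Z + r(-1782)) = (3859346 - 3262719)/(-117276 + 306) = 596627/(-116970) = 596627*(-1/116970) = -596627/116970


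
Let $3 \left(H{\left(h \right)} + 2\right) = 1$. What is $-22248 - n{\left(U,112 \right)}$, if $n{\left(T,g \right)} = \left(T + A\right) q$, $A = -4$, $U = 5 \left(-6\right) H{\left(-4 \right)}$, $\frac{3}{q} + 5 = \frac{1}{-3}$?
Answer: $- \frac{177777}{8} \approx -22222.0$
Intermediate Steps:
$H{\left(h \right)} = - \frac{5}{3}$ ($H{\left(h \right)} = -2 + \frac{1}{3} \cdot 1 = -2 + \frac{1}{3} = - \frac{5}{3}$)
$q = - \frac{9}{16}$ ($q = \frac{3}{-5 + \frac{1}{-3}} = \frac{3}{-5 - \frac{1}{3}} = \frac{3}{- \frac{16}{3}} = 3 \left(- \frac{3}{16}\right) = - \frac{9}{16} \approx -0.5625$)
$U = 50$ ($U = 5 \left(-6\right) \left(- \frac{5}{3}\right) = \left(-30\right) \left(- \frac{5}{3}\right) = 50$)
$n{\left(T,g \right)} = \frac{9}{4} - \frac{9 T}{16}$ ($n{\left(T,g \right)} = \left(T - 4\right) \left(- \frac{9}{16}\right) = \left(-4 + T\right) \left(- \frac{9}{16}\right) = \frac{9}{4} - \frac{9 T}{16}$)
$-22248 - n{\left(U,112 \right)} = -22248 - \left(\frac{9}{4} - \frac{225}{8}\right) = -22248 - - \frac{207}{8} = -22248 + \frac{207}{8} = - \frac{177777}{8}$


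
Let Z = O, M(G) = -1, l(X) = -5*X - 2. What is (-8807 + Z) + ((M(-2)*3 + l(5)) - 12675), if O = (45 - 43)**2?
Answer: -21508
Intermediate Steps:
l(X) = -2 - 5*X
O = 4 (O = 2**2 = 4)
Z = 4
(-8807 + Z) + ((M(-2)*3 + l(5)) - 12675) = (-8807 + 4) + ((-1*3 + (-2 - 5*5)) - 12675) = -8803 + ((-3 + (-2 - 25)) - 12675) = -8803 + ((-3 - 27) - 12675) = -8803 + (-30 - 12675) = -8803 - 12705 = -21508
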